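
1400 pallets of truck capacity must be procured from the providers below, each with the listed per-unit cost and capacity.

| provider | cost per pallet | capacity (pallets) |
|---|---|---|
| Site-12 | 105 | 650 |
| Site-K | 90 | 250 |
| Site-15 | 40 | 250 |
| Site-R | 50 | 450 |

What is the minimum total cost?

102250

Fill from the cheapest provider first.
Take 250 from Site-15 at 40 — need 1150 more.
Site-R (50): use full 450 — 700 pallets to go.
Site-K (90): use full 250 — 450 pallets to go.
Site-12 (105): take the remaining 450 — done.
Cost = 250×40 + 450×50 + 250×90 + 450×105 = 102250.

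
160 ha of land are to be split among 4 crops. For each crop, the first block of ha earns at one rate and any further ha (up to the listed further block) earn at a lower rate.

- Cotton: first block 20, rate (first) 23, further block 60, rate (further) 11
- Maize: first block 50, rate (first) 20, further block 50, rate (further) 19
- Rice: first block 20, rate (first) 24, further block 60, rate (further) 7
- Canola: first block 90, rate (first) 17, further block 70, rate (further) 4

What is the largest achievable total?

3230

Order all 8 blocks by rate: Rice/T1 24 > Cotton/T1 23 > Maize/T1 20 > Maize/T2 19 > Canola/T1 17 > Cotton/T2 11 > Rice/T2 7 > Canola/T2 4.
Fill Rice T1 block (20 at 24) — 140 left.
Cotton T1 at 23: fill all 20 — 120 left.
Fill Maize T1 block (50 at 20) — 70 left.
Maize T2 at 19: fill all 50 — 20 left.
Canola/T1: +20 of 90 at 17; pool empty.
Total = 24×20 + 23×20 + 20×50 + 19×50 + 17×20 = 3230.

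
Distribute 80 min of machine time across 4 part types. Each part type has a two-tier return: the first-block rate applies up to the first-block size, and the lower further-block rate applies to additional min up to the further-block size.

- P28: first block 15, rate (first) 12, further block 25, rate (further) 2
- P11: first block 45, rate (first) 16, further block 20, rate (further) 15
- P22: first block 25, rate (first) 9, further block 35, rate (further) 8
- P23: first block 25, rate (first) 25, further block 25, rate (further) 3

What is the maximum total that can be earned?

1495

Treat each block as its own option and order by rate: P23/tier1 25 > P11/tier1 16 > P11/tier2 15 > P28/tier1 12 > P22/tier1 9 > P22/tier2 8 > P23/tier2 3 > P28/tier2 2.
Fill P23 tier1 block (25 at 25) ; 55 left.
P11/tier1 (16): +45 ; 10 left.
P11/tier2: +10 of 20 at 15; pool empty.
Total = 25×25 + 16×45 + 15×10 = 1495.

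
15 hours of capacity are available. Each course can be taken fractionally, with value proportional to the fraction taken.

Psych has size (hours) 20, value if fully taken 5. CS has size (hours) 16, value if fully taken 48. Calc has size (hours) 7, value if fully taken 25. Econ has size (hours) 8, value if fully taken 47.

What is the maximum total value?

Sort by value density: Econ 47/8≈5.88, Calc 25/7≈3.57, CS 48/16≈3, Psych 5/20≈0.25.
Take all of Econ (8 hours, value 47) → 7 hours left.
Calc: take in full, 7 hours for value 25 → 0 left.
Total value = 72.

72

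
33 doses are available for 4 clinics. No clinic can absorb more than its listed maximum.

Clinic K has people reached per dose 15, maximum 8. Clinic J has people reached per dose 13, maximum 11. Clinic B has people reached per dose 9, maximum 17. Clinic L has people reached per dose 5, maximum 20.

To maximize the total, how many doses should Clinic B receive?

Order the clinics by people reached per dose: Clinic K 15 > Clinic J 13 > Clinic B 9 > Clinic L 5.
Clinic K: +8 to 8 (cap) ; 25 left.
Give Clinic J 11 to hit its cap of 11 ; 14 left.
Clinic B has room for 17 but only 14 remain, so it gets 14.

14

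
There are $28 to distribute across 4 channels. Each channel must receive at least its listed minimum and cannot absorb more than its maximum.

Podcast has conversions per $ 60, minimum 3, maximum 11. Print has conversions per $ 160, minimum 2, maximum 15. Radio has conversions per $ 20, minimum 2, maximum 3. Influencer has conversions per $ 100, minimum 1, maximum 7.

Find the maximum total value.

Meeting every minimum uses 3+2+2+1 = 8 $, leaving 20.
Rank by conversions per $: Print 160 > Influencer 100 > Podcast 60 > Radio 20.
Print takes 13 more to reach its cap of 15 — 7 left.
Influencer: +6 to 7 (cap) — 1 left.
Only 1 left; Podcast takes them to reach 4.
Total = 60×4 + 160×15 + 20×2 + 100×7 = 3380.

3380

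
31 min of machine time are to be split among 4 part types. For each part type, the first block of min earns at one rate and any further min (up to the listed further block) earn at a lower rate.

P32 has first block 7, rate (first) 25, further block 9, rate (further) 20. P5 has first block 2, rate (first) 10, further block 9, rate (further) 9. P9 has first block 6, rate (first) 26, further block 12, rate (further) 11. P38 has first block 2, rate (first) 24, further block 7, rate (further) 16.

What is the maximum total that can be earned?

Treat each block as its own option and order by rate: P9/first 26 > P32/first 25 > P38/first 24 > P32/second 20 > P38/second 16 > P9/second 11 > P5/first 10 > P5/second 9.
Fill P9 first block (6 at 26) → 25 left.
P32/first (25): +7 → 18 left.
P38/first (24): +2 → 16 left.
P32/second (20): +9 → 7 left.
P38 second at 16: fill all 7 → 0 left.
Total = 26×6 + 25×7 + 24×2 + 20×9 + 16×7 = 671.

671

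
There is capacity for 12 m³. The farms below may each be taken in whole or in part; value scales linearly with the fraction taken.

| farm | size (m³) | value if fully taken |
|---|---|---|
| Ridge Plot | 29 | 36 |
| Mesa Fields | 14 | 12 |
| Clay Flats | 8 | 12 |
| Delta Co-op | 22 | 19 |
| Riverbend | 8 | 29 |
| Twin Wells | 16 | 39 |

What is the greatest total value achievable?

Sort by value density: Riverbend 29/8≈3.62, Twin Wells 39/16≈2.44, Clay Flats 12/8≈1.5, Ridge Plot 36/29≈1.24, Delta Co-op 19/22≈0.864, Mesa Fields 12/14≈0.857.
Take all of Riverbend (8 m³, value 29) — 4 m³ left.
Fill the last 4 m³ with part of Twin Wells: 4/16 of it earns 9.75.
Total value = 38.75.

38.75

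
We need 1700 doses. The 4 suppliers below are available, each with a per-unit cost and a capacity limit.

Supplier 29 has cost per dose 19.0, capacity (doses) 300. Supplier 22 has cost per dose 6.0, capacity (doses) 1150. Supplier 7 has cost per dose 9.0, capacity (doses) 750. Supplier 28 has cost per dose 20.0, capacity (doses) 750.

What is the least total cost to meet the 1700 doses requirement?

11850

Use suppliers in increasing cost order.
Take 1150 from Supplier 22 at 6.0 — need 550 more.
Take 550 from Supplier 7 at 9.0 to finish.
Supplier 29, Supplier 28: unused.
Cost = 1150×6.0 + 550×9.0 = 11850.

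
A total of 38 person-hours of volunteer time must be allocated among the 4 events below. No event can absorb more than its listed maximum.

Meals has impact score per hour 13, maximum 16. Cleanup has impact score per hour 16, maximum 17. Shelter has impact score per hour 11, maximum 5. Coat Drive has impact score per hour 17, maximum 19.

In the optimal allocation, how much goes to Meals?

Highest impact score per hour first: Coat Drive 17 > Cleanup 16 > Meals 13 > Shelter 11.
Coat Drive: +19 to 19 (cap) — 19 left.
Cleanup: +17 to 17 (cap) — 2 left.
Only 2 left; Meals takes them to reach 2.

2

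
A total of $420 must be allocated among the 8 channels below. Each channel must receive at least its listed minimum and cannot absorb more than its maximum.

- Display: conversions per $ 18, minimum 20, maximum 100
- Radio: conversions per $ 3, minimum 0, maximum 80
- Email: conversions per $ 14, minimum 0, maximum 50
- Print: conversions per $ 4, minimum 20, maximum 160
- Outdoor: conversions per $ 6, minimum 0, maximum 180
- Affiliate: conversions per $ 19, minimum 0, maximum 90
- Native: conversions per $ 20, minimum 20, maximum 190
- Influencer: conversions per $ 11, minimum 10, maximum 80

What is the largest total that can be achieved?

Meeting every minimum uses 20+0+0+20+0+0+20+10 = 70 $, leaving 350.
Highest conversions per $ first: Native 20 > Affiliate 19 > Display 18 > Email 14 > Influencer 11 > Outdoor 6 > Print 4 > Radio 3.
Native: +170 to 190 (cap) → 180 left.
Give Affiliate 90 more to hit its cap of 90 → 90 left.
Display takes 80 more to reach its cap of 100 → 10 left.
Only 10 left; Email takes them to reach 10.
Total = 18×100 + 14×10 + 4×20 + 19×90 + 20×190 + 11×10 = 7640.

7640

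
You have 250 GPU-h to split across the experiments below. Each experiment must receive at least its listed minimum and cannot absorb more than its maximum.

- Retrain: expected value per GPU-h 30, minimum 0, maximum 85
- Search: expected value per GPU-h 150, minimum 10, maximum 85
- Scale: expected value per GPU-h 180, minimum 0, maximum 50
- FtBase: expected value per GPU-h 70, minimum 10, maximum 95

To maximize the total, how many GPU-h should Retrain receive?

Meeting every minimum uses 0+10+0+10 = 20 GPU-h, leaving 230.
Highest expected value per GPU-h first: Scale 180 > Search 150 > FtBase 70 > Retrain 30.
Scale takes 50 more to reach its cap of 50 — 180 left.
Give Search 75 more to hit its cap of 85 — 105 left.
Give FtBase 85 more to hit its cap of 95 — 20 left.
Only 20 left; Retrain takes them to reach 20.

20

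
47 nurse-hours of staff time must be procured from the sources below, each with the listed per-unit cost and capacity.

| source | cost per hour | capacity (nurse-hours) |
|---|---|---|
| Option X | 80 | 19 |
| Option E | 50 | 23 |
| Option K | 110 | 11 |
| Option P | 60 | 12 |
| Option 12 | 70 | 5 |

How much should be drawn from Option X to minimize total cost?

Use sources in increasing cost order.
Take 23 from Option E at 50 ; need 24 more.
Option P (60): use full 12 ; 12 nurse-hours to go.
Option 12 at 70: take all 5 nurse-hours ; 7 still needed.
Option X (80): take the remaining 7 ; done.
Option K: unused.

7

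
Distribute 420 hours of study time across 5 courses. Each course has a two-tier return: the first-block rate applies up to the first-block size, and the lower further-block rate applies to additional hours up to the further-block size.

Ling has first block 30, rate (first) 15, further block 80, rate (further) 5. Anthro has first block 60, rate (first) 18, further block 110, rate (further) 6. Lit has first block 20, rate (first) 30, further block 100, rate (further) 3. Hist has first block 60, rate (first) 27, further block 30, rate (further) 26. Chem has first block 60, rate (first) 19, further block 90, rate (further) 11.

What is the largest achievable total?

Rank every tier by rate: Lit/T1 30 > Hist/T1 27 > Hist/T2 26 > Chem/T1 19 > Anthro/T1 18 > Ling/T1 15 > Chem/T2 11 > Anthro/T2 6 > Ling/T2 5 > Lit/T2 3.
Lit T1 at 30: fill all 20 ; 400 left.
Hist/T1 (27): +60 ; 340 left.
Hist/T2 (26): +30 ; 310 left.
Chem/T1 (19): +60 ; 250 left.
Fill Anthro T1 block (60 at 18) ; 190 left.
Fill Ling T1 block (30 at 15) ; 160 left.
Chem T2 at 11: fill all 90 ; 70 left.
Anthro/T2: +70 of 110 at 6; pool empty.
Total = 30×20 + 27×60 + 26×30 + 19×60 + 18×60 + 15×30 + 11×90 + 6×70 = 7080.

7080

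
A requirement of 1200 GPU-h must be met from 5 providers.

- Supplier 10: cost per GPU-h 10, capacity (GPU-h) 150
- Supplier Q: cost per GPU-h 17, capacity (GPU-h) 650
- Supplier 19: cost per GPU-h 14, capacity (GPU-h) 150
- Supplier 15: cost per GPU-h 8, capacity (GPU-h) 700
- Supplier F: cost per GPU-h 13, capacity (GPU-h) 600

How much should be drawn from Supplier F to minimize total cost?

350

Use providers in increasing cost order.
Supplier 15 (8): use full 700 → 500 GPU-h to go.
Supplier 10 (10): use full 150 → 350 GPU-h to go.
Take 350 from Supplier F at 13 to finish.
Supplier 19, Supplier Q: unused.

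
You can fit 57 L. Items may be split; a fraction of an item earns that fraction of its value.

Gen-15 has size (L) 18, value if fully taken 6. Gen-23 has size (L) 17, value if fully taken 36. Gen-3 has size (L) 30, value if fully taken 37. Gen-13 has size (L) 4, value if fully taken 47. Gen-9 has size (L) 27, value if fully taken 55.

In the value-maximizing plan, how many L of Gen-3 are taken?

Rank by value-to-size ratio: Gen-13 47/4≈11.8, Gen-23 36/17≈2.12, Gen-9 55/27≈2.04, Gen-3 37/30≈1.23, Gen-15 6/18≈0.333.
All 4 L of Gen-13 fit (value 47) ; 53 remain.
Gen-23: take in full, 17 L for value 36 ; 36 left.
Gen-9: take in full, 27 L for value 55 ; 9 left.
9 L left: a 9/30 share of Gen-3 gives 37×9/30 = 11.1.

9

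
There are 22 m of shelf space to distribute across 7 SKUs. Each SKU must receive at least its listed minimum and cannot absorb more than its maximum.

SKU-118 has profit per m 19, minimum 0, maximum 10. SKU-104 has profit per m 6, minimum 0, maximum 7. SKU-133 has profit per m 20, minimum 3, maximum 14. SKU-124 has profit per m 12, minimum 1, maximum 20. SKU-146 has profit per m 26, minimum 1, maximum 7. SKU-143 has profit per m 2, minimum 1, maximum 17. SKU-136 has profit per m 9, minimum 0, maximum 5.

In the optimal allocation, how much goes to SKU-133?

13

Meeting every minimum uses 0+0+3+1+1+1+0 = 6 m, leaving 16.
Highest profit per m first: SKU-146 26 > SKU-133 20 > SKU-118 19 > SKU-124 12 > SKU-136 9 > SKU-104 6 > SKU-143 2.
SKU-146: +6 to 7 (cap) → 10 left.
SKU-133 has room for 11 more but only 10 remain, so it gets 13.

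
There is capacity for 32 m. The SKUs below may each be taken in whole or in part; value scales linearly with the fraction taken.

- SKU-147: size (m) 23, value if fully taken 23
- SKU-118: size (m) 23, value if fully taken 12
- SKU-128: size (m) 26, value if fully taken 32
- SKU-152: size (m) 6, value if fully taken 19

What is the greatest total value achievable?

Sort by value density: SKU-152 19/6≈3.17, SKU-128 32/26≈1.23, SKU-147 23/23≈1, SKU-118 12/23≈0.522.
SKU-152: take in full, 6 m for value 19 ; 26 left.
Take all of SKU-128 (26 m, value 32) ; 0 m left.
Total value = 51.

51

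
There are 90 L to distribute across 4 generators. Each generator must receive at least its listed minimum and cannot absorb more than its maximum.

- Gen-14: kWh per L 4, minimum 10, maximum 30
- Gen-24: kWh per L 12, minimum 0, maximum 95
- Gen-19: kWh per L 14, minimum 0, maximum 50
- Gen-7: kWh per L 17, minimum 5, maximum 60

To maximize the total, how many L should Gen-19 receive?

Meeting every minimum uses 10+0+0+5 = 15 L, leaving 75.
Order the generators by kWh per L: Gen-7 17 > Gen-19 14 > Gen-24 12 > Gen-14 4.
Gen-7: +55 to 60 (cap) — 20 left.
Only 20 left; Gen-19 takes them to reach 20.

20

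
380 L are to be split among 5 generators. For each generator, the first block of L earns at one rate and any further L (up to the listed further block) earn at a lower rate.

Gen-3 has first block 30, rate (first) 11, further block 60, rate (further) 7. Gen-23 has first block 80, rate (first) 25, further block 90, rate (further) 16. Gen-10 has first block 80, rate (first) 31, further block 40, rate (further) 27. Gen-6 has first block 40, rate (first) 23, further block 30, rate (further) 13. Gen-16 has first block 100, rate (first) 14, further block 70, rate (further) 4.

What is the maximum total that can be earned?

8620

Rank every tier by rate: Gen-10/first 31 > Gen-10/second 27 > Gen-23/first 25 > Gen-6/first 23 > Gen-23/second 16 > Gen-16/first 14 > Gen-6/second 13 > Gen-3/first 11 > Gen-3/second 7 > Gen-16/second 4.
Fill Gen-10 first block (80 at 31) ; 300 left.
Gen-10/second (27): +40 ; 260 left.
Fill Gen-23 first block (80 at 25) ; 180 left.
Gen-6/first (23): +40 ; 140 left.
Gen-23/second (16): +90 ; 50 left.
Gen-16/first: +50 of 100 at 14; pool empty.
Total = 31×80 + 27×40 + 25×80 + 23×40 + 16×90 + 14×50 = 8620.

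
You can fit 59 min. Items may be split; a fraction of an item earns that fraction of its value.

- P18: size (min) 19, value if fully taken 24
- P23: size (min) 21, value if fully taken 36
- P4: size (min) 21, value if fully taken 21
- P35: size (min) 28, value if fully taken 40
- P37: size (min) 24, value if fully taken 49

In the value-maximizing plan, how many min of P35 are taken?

14

Rank by value-to-size ratio: P37 49/24≈2.04, P23 36/21≈1.71, P35 40/28≈1.43, P18 24/19≈1.26, P4 21/21≈1.
P37: take in full, 24 min for value 49 ; 35 left.
All 21 min of P23 fit (value 36) ; 14 remain.
14 min left: a 14/28 share of P35 gives 40×14/28 = 20.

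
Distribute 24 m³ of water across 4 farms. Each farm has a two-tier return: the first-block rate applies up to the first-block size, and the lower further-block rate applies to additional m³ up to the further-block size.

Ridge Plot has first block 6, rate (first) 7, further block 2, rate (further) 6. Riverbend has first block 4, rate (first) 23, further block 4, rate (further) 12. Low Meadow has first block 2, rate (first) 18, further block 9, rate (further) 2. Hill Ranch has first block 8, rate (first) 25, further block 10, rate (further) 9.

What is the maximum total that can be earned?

Order all 8 blocks by rate: Hill Ranch/T1 25 > Riverbend/T1 23 > Low Meadow/T1 18 > Riverbend/T2 12 > Hill Ranch/T2 9 > Ridge Plot/T1 7 > Ridge Plot/T2 6 > Low Meadow/T2 2.
Hill Ranch/T1 (25): +8 ; 16 left.
Fill Riverbend T1 block (4 at 23) ; 12 left.
Low Meadow/T1 (18): +2 ; 10 left.
Fill Riverbend T2 block (4 at 12) ; 6 left.
Hill Ranch/T2: +6 of 10 at 9; pool empty.
Total = 25×8 + 23×4 + 18×2 + 12×4 + 9×6 = 430.

430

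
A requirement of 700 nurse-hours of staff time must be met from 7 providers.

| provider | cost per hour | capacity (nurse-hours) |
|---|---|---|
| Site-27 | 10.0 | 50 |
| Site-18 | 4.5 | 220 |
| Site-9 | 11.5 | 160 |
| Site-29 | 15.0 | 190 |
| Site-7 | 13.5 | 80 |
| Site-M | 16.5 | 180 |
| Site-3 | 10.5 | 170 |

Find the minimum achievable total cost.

6495

Use providers in increasing cost order.
Site-18 (4.5): use full 220 — 480 nurse-hours to go.
Site-27 (10.0): use full 50 — 430 nurse-hours to go.
Site-3 at 10.5: take all 170 nurse-hours — 260 still needed.
Site-9 (11.5): use full 160 — 100 nurse-hours to go.
Site-7 (13.5): use full 80 — 20 nurse-hours to go.
Site-29 at 15.0: take 20 of its 190 — requirement met.
Site-M: unused.
Cost = 220×4.5 + 50×10.0 + 170×10.5 + 160×11.5 + 80×13.5 + 20×15.0 = 6495.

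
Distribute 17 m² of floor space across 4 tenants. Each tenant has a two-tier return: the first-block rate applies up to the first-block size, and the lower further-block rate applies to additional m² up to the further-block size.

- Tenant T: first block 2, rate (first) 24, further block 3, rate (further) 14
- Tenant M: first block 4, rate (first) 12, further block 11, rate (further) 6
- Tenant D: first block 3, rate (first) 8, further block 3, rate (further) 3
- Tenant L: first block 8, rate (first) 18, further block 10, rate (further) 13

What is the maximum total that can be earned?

Treat each block as its own option and order by rate: Tenant T/T1 24 > Tenant L/T1 18 > Tenant T/T2 14 > Tenant L/T2 13 > Tenant M/T1 12 > Tenant D/T1 8 > Tenant M/T2 6 > Tenant D/T2 3.
Tenant T/T1 (24): +2 — 15 left.
Fill Tenant L T1 block (8 at 18) — 7 left.
Fill Tenant T T2 block (3 at 14) — 4 left.
Tenant L T2 at 13: only 4 left, fill 4.
Total = 24×2 + 18×8 + 14×3 + 13×4 = 286.

286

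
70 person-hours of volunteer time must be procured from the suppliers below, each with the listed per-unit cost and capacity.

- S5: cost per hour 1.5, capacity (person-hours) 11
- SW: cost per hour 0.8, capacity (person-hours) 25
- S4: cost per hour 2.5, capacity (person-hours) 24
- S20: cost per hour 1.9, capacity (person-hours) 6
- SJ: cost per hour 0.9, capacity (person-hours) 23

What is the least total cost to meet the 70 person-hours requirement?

Use suppliers in increasing cost order.
Take 25 from SW at 0.8 ; need 45 more.
Take 23 from SJ at 0.9 ; need 22 more.
S5 (1.5): use full 11 ; 11 person-hours to go.
S20 (1.9): use full 6 ; 5 person-hours to go.
S4 at 2.5: take 5 of its 24 ; requirement met.
Cost = 25×0.8 + 23×0.9 + 11×1.5 + 6×1.9 + 5×2.5 = 81.1.

81.1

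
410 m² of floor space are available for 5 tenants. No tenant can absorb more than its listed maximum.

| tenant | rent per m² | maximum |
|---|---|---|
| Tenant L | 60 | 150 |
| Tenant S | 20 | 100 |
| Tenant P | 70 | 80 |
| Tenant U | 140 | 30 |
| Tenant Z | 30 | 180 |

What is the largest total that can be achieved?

Rank by rent per m²: Tenant U 140 > Tenant P 70 > Tenant L 60 > Tenant Z 30 > Tenant S 20.
Give Tenant U 30 to hit its cap of 30 — 380 left.
Tenant P: +80 to 80 (cap) — 300 left.
Tenant L takes 150 to reach its cap of 150 — 150 left.
Tenant Z: +150 (room for 180) → 150. Pool exhausted.
Total = 60×150 + 70×80 + 140×30 + 30×150 = 23300.

23300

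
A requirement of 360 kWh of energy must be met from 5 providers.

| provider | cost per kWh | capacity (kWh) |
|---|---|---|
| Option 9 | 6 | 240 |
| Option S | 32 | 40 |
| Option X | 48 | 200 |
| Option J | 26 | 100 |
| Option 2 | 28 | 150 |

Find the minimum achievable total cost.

Cheapest first:
Option 9 (6): use full 240 — 120 kWh to go.
Option J (26): use full 100 — 20 kWh to go.
Option 2 at 28: take 20 of its 150 — requirement met.
Option S, Option X: unused.
Cost = 240×6 + 100×26 + 20×28 = 4600.

4600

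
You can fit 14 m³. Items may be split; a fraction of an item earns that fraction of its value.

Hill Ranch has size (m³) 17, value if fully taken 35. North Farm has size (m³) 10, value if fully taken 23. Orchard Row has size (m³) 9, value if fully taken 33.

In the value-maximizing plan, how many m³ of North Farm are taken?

5

Sort by value density: Orchard Row 33/9≈3.67, North Farm 23/10≈2.3, Hill Ranch 35/17≈2.06.
Orchard Row: take in full, 9 m³ for value 33 → 5 left.
Only 5 m³ remain; take 5/10 of North Farm for value 23×5/10 = 11.5.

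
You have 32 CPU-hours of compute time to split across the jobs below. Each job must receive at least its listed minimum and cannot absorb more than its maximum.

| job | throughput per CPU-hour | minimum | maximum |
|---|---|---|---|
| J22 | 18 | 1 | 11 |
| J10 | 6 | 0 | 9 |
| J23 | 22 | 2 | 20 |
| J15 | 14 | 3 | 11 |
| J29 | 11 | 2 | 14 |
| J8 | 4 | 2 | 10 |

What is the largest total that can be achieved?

Meeting every minimum uses 1+0+2+3+2+2 = 10 CPU-hours, leaving 22.
Order the jobs by throughput per CPU-hour: J23 22 > J22 18 > J15 14 > J29 11 > J10 6 > J8 4.
Give J23 18 more to hit its cap of 20 → 4 left.
J22 has room for 10 more but only 4 remain, so it gets 5.
Total = 18×5 + 22×20 + 14×3 + 11×2 + 4×2 = 602.

602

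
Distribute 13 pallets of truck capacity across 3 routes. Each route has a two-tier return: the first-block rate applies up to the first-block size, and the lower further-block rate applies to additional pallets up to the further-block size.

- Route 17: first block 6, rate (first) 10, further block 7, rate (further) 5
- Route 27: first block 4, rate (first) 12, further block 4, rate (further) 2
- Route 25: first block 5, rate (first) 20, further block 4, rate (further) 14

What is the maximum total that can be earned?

204

Rank every tier by rate: Route 25/first 20 > Route 25/second 14 > Route 27/first 12 > Route 17/first 10 > Route 17/second 5 > Route 27/second 2.
Route 25 first at 20: fill all 5 ; 8 left.
Route 25/second (14): +4 ; 4 left.
Route 27 first at 12: fill all 4 ; 0 left.
Total = 20×5 + 14×4 + 12×4 = 204.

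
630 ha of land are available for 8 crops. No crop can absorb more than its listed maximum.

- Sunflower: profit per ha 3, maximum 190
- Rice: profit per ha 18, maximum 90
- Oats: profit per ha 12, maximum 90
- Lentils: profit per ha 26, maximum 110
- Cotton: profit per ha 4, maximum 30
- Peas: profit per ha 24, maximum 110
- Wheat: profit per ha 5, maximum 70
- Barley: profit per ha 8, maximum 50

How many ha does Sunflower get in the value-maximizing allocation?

80

Rank by profit per ha: Lentils 26 > Peas 24 > Rice 18 > Oats 12 > Barley 8 > Wheat 5 > Cotton 4 > Sunflower 3.
Lentils: +110 to 110 (cap) → 520 left.
Give Peas 110 to hit its cap of 110 → 410 left.
Rice: +90 to 90 (cap) → 320 left.
Oats takes 90 to reach its cap of 90 → 230 left.
Give Barley 50 to hit its cap of 50 → 180 left.
Give Wheat 70 to hit its cap of 70 → 110 left.
Cotton: +30 to 30 (cap) → 80 left.
Sunflower: +80 (room for 190) → 80. Pool exhausted.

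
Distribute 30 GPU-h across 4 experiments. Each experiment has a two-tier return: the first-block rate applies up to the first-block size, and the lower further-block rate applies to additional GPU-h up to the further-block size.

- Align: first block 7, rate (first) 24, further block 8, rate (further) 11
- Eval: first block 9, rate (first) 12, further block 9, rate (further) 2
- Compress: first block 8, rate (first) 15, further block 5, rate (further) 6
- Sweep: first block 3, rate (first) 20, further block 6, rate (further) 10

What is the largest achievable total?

489

Treat each block as its own option and order by rate: Align/first 24 > Sweep/first 20 > Compress/first 15 > Eval/first 12 > Align/second 11 > Sweep/second 10 > Compress/second 6 > Eval/second 2.
Align/first (24): +7 — 23 left.
Fill Sweep first block (3 at 20) — 20 left.
Fill Compress first block (8 at 15) — 12 left.
Eval first at 12: fill all 9 — 3 left.
3 remain; put them into Align second at 11.
Total = 24×7 + 20×3 + 15×8 + 12×9 + 11×3 = 489.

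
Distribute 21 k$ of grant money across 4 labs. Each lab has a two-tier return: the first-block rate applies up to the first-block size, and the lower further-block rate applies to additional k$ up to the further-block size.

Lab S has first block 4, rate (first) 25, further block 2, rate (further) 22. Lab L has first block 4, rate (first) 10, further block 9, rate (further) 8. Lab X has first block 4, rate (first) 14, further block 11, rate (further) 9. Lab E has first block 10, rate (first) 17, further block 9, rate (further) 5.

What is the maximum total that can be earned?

Rank every tier by rate: Lab S/first 25 > Lab S/second 22 > Lab E/first 17 > Lab X/first 14 > Lab L/first 10 > Lab X/second 9 > Lab L/second 8 > Lab E/second 5.
Lab S first at 25: fill all 4 — 17 left.
Fill Lab S second block (2 at 22) — 15 left.
Fill Lab E first block (10 at 17) — 5 left.
Lab X first at 14: fill all 4 — 1 left.
1 remain; put them into Lab L first at 10.
Total = 25×4 + 22×2 + 17×10 + 14×4 + 10×1 = 380.

380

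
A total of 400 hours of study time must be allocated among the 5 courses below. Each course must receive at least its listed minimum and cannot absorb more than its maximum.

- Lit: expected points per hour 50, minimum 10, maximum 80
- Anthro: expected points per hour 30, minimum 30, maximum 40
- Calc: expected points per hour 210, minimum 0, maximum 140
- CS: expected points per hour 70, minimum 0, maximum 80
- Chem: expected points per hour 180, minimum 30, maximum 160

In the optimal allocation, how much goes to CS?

Meeting every minimum uses 10+30+0+0+30 = 70 hours, leaving 330.
Order the courses by expected points per hour: Calc 210 > Chem 180 > CS 70 > Lit 50 > Anthro 30.
Give Calc 140 more to hit its cap of 140 ; 190 left.
Chem: +130 to 160 (cap) ; 60 left.
CS: +60 (room for 80) → 60. Pool exhausted.

60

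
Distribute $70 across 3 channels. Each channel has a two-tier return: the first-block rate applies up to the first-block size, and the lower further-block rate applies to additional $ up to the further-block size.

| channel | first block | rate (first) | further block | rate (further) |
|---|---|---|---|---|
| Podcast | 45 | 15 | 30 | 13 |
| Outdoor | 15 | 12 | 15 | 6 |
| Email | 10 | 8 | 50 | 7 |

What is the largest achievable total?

Order all 6 blocks by rate: Podcast/tier1 15 > Podcast/tier2 13 > Outdoor/tier1 12 > Email/tier1 8 > Email/tier2 7 > Outdoor/tier2 6.
Podcast/tier1 (15): +45 ; 25 left.
Podcast/tier2: +25 of 30 at 13; pool empty.
Total = 15×45 + 13×25 = 1000.

1000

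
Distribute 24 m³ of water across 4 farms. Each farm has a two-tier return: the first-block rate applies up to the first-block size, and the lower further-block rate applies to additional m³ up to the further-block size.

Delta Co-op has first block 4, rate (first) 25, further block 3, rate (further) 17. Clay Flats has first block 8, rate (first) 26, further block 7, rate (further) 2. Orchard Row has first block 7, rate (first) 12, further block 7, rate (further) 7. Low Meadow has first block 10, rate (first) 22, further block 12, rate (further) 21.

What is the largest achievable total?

570

Treat each block as its own option and order by rate: Clay Flats/tier1 26 > Delta Co-op/tier1 25 > Low Meadow/tier1 22 > Low Meadow/tier2 21 > Delta Co-op/tier2 17 > Orchard Row/tier1 12 > Orchard Row/tier2 7 > Clay Flats/tier2 2.
Clay Flats/tier1 (26): +8 ; 16 left.
Delta Co-op tier1 at 25: fill all 4 ; 12 left.
Low Meadow tier1 at 22: fill all 10 ; 2 left.
2 remain; put them into Low Meadow tier2 at 21.
Total = 26×8 + 25×4 + 22×10 + 21×2 = 570.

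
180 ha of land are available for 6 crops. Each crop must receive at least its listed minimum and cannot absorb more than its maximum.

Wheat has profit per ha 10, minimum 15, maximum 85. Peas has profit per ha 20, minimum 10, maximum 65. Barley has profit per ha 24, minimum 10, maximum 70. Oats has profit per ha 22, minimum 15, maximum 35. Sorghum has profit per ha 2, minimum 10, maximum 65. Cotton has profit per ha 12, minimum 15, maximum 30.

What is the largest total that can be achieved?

3500

Meeting every minimum uses 15+10+10+15+10+15 = 75 ha, leaving 105.
Order the crops by profit per ha: Barley 24 > Oats 22 > Peas 20 > Cotton 12 > Wheat 10 > Sorghum 2.
Barley takes 60 more to reach its cap of 70 — 45 left.
Oats: +20 to 35 (cap) — 25 left.
Peas has room for 55 more but only 25 remain, so it gets 35.
Total = 10×15 + 20×35 + 24×70 + 22×35 + 2×10 + 12×15 = 3500.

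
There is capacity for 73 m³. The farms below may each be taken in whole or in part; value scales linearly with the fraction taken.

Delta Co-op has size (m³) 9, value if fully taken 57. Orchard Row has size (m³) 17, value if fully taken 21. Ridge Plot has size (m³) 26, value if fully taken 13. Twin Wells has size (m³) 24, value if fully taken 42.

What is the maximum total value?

Sort by value density: Delta Co-op 57/9≈6.33, Twin Wells 42/24≈1.75, Orchard Row 21/17≈1.24, Ridge Plot 13/26≈0.5.
All 9 m³ of Delta Co-op fit (value 57) — 64 remain.
All 24 m³ of Twin Wells fit (value 42) — 40 remain.
Orchard Row: take in full, 17 m³ for value 21 — 23 left.
Fill the last 23 m³ with part of Ridge Plot: 23/26 of it earns 11.5.
Total value = 131.5.

131.5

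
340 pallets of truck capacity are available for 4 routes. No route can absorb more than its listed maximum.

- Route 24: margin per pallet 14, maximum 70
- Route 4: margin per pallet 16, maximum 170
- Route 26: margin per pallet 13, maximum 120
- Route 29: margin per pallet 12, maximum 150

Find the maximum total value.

5000

Highest margin per pallet first: Route 4 16 > Route 24 14 > Route 26 13 > Route 29 12.
Route 4: +170 to 170 (cap) ; 170 left.
Route 24 takes 70 to reach its cap of 70 ; 100 left.
Route 26 has room for 120 but only 100 remain, so it gets 100.
Total = 14×70 + 16×170 + 13×100 = 5000.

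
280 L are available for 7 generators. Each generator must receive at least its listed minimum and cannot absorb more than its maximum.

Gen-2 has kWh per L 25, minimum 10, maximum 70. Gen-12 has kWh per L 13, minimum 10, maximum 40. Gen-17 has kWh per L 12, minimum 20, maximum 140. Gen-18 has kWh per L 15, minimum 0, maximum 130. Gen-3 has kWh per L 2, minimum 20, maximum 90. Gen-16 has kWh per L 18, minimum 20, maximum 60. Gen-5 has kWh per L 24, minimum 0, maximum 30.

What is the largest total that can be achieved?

5010

Meeting every minimum uses 10+10+20+0+20+20+0 = 80 L, leaving 200.
Order the generators by kWh per L: Gen-2 25 > Gen-5 24 > Gen-16 18 > Gen-18 15 > Gen-12 13 > Gen-17 12 > Gen-3 2.
Gen-2: +60 to 70 (cap) ; 140 left.
Give Gen-5 30 more to hit its cap of 30 ; 110 left.
Gen-16 takes 40 more to reach its cap of 60 ; 70 left.
Only 70 left; Gen-18 takes them to reach 70.
Total = 25×70 + 13×10 + 12×20 + 15×70 + 2×20 + 18×60 + 24×30 = 5010.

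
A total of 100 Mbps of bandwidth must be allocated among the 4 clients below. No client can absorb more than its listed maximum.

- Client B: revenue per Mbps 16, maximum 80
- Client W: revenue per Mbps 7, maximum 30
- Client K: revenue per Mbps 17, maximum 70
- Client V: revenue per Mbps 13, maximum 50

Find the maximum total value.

Highest revenue per Mbps first: Client K 17 > Client B 16 > Client V 13 > Client W 7.
Give Client K 70 to hit its cap of 70 ; 30 left.
Client B has room for 80 but only 30 remain, so it gets 30.
Total = 16×30 + 17×70 = 1670.

1670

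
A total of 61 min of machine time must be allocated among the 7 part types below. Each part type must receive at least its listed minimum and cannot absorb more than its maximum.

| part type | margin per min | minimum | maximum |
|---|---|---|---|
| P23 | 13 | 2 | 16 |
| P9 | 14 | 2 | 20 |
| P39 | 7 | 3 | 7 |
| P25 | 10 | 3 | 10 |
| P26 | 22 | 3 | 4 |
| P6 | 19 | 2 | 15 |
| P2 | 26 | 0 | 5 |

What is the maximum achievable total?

977

Meeting every minimum uses 2+2+3+3+3+2+0 = 15 min, leaving 46.
Rank by margin per min: P2 26 > P26 22 > P6 19 > P9 14 > P23 13 > P25 10 > P39 7.
P2: +5 to 5 (cap) ; 41 left.
P26: +1 to 4 (cap) ; 40 left.
P6 takes 13 more to reach its cap of 15 ; 27 left.
Give P9 18 more to hit its cap of 20 ; 9 left.
P23: +9 (room for 14) → 11. Pool exhausted.
Total = 13×11 + 14×20 + 7×3 + 10×3 + 22×4 + 19×15 + 26×5 = 977.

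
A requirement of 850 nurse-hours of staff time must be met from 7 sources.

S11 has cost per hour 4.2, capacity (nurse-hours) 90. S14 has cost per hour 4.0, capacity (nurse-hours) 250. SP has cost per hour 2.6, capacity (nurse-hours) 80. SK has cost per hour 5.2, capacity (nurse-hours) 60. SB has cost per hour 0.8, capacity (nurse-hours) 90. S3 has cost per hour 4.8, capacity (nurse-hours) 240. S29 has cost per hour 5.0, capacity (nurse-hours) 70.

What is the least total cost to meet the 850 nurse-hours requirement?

3316

Fill from the cheapest source first.
SB at 0.8: take all 90 nurse-hours — 760 still needed.
Take 80 from SP at 2.6 — need 680 more.
Take 250 from S14 at 4.0 — need 430 more.
Take 90 from S11 at 4.2 — need 340 more.
S3 at 4.8: take all 240 nurse-hours — 100 still needed.
Take 70 from S29 at 5.0 — need 30 more.
Take 30 from SK at 5.2 to finish.
Cost = 90×0.8 + 80×2.6 + 250×4.0 + 90×4.2 + 240×4.8 + 70×5.0 + 30×5.2 = 3316.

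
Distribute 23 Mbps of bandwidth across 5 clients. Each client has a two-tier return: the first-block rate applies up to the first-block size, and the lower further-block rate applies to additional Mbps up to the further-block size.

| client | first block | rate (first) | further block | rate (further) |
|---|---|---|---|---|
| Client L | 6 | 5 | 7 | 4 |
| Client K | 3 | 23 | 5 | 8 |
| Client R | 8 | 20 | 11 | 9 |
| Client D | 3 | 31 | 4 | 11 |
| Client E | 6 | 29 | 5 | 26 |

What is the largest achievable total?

586

Rank every tier by rate: Client D/T1 31 > Client E/T1 29 > Client E/T2 26 > Client K/T1 23 > Client R/T1 20 > Client D/T2 11 > Client R/T2 9 > Client K/T2 8 > Client L/T1 5 > Client L/T2 4.
Fill Client D T1 block (3 at 31) — 20 left.
Client E/T1 (29): +6 — 14 left.
Client E/T2 (26): +5 — 9 left.
Fill Client K T1 block (3 at 23) — 6 left.
Client R T1 at 20: only 6 left, fill 6.
Total = 31×3 + 29×6 + 26×5 + 23×3 + 20×6 = 586.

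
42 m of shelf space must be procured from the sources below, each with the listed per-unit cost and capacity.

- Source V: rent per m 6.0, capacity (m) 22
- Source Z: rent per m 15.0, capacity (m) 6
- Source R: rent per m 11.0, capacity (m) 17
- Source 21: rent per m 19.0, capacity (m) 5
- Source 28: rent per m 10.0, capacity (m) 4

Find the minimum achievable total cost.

348

Use sources in increasing cost order.
Take 22 from Source V at 6.0 ; need 20 more.
Source 28 at 10.0: take all 4 m ; 16 still needed.
Source R at 11.0: take 16 of its 17 ; requirement met.
Source Z, Source 21: unused.
Cost = 22×6.0 + 4×10.0 + 16×11.0 = 348.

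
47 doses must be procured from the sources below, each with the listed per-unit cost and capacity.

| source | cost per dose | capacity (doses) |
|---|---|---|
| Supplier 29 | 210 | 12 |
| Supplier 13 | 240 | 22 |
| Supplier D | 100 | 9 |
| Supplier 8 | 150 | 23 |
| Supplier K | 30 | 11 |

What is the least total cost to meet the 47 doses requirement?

Fill from the cheapest source first.
Supplier K (30): use full 11 ; 36 doses to go.
Supplier D at 100: take all 9 doses ; 27 still needed.
Take 23 from Supplier 8 at 150 ; need 4 more.
Supplier 29 at 210: take 4 of its 12 ; requirement met.
Supplier 13: unused.
Cost = 11×30 + 9×100 + 23×150 + 4×210 = 5520.

5520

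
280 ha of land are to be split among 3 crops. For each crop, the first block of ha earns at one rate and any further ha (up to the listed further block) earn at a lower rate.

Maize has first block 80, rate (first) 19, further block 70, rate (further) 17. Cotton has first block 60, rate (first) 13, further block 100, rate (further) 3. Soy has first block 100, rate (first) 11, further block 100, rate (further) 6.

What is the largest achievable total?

4260

Order all 6 blocks by rate: Maize/first 19 > Maize/second 17 > Cotton/first 13 > Soy/first 11 > Soy/second 6 > Cotton/second 3.
Maize first at 19: fill all 80 — 200 left.
Maize second at 17: fill all 70 — 130 left.
Cotton/first (13): +60 — 70 left.
Soy first at 11: only 70 left, fill 70.
Total = 19×80 + 17×70 + 13×60 + 11×70 = 4260.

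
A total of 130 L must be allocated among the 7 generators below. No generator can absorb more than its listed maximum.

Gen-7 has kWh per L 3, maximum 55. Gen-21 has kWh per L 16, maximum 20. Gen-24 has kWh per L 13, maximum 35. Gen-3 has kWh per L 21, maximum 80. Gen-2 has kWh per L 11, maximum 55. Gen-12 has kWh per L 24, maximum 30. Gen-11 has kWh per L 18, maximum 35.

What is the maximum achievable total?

Rank by kWh per L: Gen-12 24 > Gen-3 21 > Gen-11 18 > Gen-21 16 > Gen-24 13 > Gen-2 11 > Gen-7 3.
Give Gen-12 30 to hit its cap of 30 — 100 left.
Gen-3 takes 80 to reach its cap of 80 — 20 left.
Only 20 left; Gen-11 takes them to reach 20.
Total = 21×80 + 24×30 + 18×20 = 2760.

2760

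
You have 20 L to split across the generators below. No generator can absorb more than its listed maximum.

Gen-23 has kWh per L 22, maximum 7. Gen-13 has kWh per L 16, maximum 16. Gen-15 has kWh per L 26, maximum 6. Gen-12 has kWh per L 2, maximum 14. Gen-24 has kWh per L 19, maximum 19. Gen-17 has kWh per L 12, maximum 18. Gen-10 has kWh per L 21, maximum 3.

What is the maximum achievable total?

Rank by kWh per L: Gen-15 26 > Gen-23 22 > Gen-10 21 > Gen-24 19 > Gen-13 16 > Gen-17 12 > Gen-12 2.
Give Gen-15 6 to hit its cap of 6 → 14 left.
Gen-23: +7 to 7 (cap) → 7 left.
Gen-10: +3 to 3 (cap) → 4 left.
Gen-24 has room for 19 but only 4 remain, so it gets 4.
Total = 22×7 + 26×6 + 19×4 + 21×3 = 449.

449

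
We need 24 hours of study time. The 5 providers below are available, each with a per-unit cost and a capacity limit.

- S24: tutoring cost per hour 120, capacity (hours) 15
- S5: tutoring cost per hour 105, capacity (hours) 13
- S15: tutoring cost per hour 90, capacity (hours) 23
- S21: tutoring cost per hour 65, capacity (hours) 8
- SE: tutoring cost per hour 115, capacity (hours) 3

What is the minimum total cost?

Use providers in increasing cost order.
S21 at 65: take all 8 hours ; 16 still needed.
Take 16 from S15 at 90 to finish.
S5, SE, S24: unused.
Cost = 8×65 + 16×90 = 1960.

1960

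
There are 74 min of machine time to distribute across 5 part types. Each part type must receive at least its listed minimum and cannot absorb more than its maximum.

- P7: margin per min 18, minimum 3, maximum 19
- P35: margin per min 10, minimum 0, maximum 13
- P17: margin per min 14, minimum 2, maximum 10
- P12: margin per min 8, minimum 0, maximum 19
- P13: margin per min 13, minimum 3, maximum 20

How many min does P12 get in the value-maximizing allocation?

12

Meeting every minimum uses 3+0+2+0+3 = 8 min, leaving 66.
Rank by margin per min: P7 18 > P17 14 > P13 13 > P35 10 > P12 8.
P7 takes 16 more to reach its cap of 19 → 50 left.
P17: +8 to 10 (cap) → 42 left.
Give P13 17 more to hit its cap of 20 → 25 left.
P35 takes 13 more to reach its cap of 13 → 12 left.
Only 12 left; P12 takes them to reach 12.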